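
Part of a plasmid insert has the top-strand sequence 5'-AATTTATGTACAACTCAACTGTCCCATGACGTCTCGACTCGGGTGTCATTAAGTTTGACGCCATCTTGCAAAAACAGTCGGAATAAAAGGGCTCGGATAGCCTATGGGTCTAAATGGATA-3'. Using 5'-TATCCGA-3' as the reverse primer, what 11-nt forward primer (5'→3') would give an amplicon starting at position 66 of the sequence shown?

5'-TTGCAAAAACA-3'

The reverse primer's reverse complement TCGGATA matches the template at positions 93–99; the product starts at position 66.
The forward primer is identical to the top strand over positions 66–76: TTGCAAAAACA.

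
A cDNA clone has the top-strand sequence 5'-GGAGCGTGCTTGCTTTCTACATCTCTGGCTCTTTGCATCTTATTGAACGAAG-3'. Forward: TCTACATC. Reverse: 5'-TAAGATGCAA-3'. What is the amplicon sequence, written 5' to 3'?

5'-TCTACATCTCTGGCTCTTTGCATCTTA-3'

Scanning the template, TCTACATC occurs at positions 16–23; this primer anneals to the bottom strand there with its 3' end pointing downstream.
Taking the reverse complement of TAAGATGCAA gives TTGCATCTTA, found at positions 33–42 on the template; the primer anneals here to the top strand with its 3' end pointing upstream.
The product is the template from position 16 through 42 (27 bp).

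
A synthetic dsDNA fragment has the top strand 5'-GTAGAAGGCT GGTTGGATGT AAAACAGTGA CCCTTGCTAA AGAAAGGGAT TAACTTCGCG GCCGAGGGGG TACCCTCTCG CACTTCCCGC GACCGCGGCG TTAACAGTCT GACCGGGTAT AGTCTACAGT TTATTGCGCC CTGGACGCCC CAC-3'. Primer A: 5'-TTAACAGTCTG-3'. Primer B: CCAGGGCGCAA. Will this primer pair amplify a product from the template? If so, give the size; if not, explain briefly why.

Primer A (TTAACAGTCTG) matches the top strand at positions 101–111; it acts as a forward primer.
Primer B's reverse complement is TTGCGCCCTGG, matching the top strand at positions 134–144; it acts as a reverse primer.
The 3' ends face each other across positions 101–144, giving a 44 bp product.

Yes — a 44 bp product.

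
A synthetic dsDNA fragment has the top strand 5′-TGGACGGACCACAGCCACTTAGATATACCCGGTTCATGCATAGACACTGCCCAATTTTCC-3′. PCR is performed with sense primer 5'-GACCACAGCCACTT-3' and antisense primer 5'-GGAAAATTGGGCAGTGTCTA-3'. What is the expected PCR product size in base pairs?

54 bp

The forward primer matches the template at positions 7–20.
Reverse complement of the reverse primer: TAGACACTGCCCAATTTTCC. This occurs on the top strand at positions 41–60.
Product length = (reverse-primer end) − (forward-primer start) + 1 = 60 − 7 + 1 = 54 bp.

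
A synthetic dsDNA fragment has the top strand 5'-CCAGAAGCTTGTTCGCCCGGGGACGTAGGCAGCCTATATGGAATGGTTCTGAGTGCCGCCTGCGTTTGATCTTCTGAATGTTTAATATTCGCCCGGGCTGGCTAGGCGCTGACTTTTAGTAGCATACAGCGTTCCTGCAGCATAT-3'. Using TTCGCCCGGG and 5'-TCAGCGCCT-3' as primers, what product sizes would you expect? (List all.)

The forward primer TTCGCCCGGG matches the top strand at positions 12–21, 88–97.
The reverse primer's reverse complement is AGGCGCTGA, matching at positions 104–112.
Each forward site pairs with the reverse site to give a product ending at position 112: sizes 101, 25 bp.

101 bp, 25 bp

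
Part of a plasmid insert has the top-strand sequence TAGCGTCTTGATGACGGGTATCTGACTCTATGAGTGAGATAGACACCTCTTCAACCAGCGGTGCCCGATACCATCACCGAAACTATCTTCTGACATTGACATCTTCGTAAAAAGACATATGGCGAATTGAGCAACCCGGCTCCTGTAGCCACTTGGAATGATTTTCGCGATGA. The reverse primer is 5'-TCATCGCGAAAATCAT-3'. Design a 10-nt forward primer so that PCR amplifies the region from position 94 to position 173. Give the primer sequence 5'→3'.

5'-CATTGACATC-3'

The reverse primer's reverse complement ATGATTTTCGCGATGA matches the template at positions 158–173; the product starts at position 94.
The forward primer is identical to the top strand over positions 94–103: CATTGACATC.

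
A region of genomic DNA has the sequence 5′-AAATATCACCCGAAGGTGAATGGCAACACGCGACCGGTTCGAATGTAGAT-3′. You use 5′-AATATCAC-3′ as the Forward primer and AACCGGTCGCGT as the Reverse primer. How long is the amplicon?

The forward primer matches the template at positions 2–9.
The reverse primer's reverse complement is ACGCGACCGGTT, which matches the template at positions 28–39.
Amplicon spans positions 2–39: 38 bp.

38 bp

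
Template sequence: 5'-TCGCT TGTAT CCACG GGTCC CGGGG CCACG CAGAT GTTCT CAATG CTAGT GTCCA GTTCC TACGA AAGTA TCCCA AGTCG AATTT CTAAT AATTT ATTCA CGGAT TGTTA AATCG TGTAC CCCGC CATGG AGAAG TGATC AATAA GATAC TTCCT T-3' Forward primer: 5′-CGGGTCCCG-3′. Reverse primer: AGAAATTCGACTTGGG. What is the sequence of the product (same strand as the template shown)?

5'-CGGGTCCCGGGGCCACGCAGATGTTCTCAATGCTAGTGTCCAGTTCCTACGAAAGTATCCCAAGTCGAATTTCT-3'

Scanning the template, CGGGTCCCG occurs at positions 14–22; this primer anneals to the bottom strand there with its 3' end pointing downstream.
Reverse complement of the reverse primer: CCCAAGTCGAATTTCT. This occurs on the top strand at positions 72–87.
The product is the template from position 14 through 87 (74 bp).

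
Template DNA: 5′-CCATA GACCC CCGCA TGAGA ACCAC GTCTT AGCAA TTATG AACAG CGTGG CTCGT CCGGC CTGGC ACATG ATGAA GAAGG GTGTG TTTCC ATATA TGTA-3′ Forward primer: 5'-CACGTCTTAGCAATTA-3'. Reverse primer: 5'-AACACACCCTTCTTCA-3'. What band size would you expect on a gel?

65 bp

The forward primer matches the template at positions 23–38.
Reverse complement of the reverse primer: TGAAGAAGGGTGTGTT. This occurs on the top strand at positions 72–87.
Amplicon spans positions 23–87: 65 bp.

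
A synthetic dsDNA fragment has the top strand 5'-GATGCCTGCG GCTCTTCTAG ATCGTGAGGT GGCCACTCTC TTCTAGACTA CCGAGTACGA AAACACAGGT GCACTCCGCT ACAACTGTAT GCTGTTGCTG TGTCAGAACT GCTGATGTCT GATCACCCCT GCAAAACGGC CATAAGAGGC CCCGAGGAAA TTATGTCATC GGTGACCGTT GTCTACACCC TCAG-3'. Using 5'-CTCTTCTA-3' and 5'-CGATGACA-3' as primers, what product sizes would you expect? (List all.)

160 bp, 134 bp

The forward primer CTCTTCTA matches the top strand at positions 12–19, 38–45.
The reverse primer's reverse complement is TGTCATCG, matching at positions 164–171.
Each forward site pairs with the reverse site to give a product ending at position 171: sizes 160, 134 bp.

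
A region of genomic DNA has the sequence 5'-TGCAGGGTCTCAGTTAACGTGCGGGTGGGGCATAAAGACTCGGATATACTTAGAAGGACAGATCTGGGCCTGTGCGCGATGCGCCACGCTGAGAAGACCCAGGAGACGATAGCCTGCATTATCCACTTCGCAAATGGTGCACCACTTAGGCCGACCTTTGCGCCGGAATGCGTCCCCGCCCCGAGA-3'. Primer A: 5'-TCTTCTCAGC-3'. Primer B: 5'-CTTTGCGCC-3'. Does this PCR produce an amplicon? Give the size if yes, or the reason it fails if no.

No product — the primers' 3' ends point away from each other.

Primer A (TCTTCTCAGC) has reverse complement GCTGAGAAGA, which matches the top strand at positions 88–97; primer A anneals to the top strand there with its 3' end pointing upstream toward position 88.
Primer B (CTTTGCGCC) matches the top strand directly at positions 156–164; it anneals to the bottom strand with its 3' end pointing downstream toward position 164.
The 3' ends diverge (primer A extends toward position 1, primer B toward position 186), so the primers never converge on a shared product.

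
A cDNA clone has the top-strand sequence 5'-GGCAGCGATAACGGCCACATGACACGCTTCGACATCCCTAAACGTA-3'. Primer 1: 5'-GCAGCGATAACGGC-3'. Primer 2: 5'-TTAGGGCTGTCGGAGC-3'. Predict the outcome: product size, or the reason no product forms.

No product — primer 2 has no binding site in the template.

Primer 2 (TTAGGGCTGTCGGAGC) does not match the top strand, and its reverse complement GCTCCGACAGCCCTAA does not match either.
With no annealing site for primer 2, no amplification occurs.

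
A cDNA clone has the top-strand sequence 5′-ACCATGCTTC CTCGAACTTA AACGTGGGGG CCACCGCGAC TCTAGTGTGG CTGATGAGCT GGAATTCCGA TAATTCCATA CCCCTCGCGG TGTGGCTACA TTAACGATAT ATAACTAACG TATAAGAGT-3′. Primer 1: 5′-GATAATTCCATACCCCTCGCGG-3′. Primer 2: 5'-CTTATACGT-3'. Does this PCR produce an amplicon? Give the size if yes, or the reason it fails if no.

Yes — a 58 bp product.

Primer 1 (GATAATTCCATACCCCTCGCGG) matches the top strand at positions 69–90; it acts as a forward primer.
Primer 2's reverse complement is ACGTATAAG, matching the top strand at positions 118–126; it acts as a reverse primer.
The 3' ends face each other across positions 69–126, giving a 58 bp product.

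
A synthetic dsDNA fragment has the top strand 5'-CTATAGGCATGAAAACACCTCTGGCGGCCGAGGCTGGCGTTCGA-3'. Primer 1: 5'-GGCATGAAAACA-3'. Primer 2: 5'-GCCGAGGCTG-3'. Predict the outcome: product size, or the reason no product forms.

No product — both primers anneal to the same strand and extend in the same direction.

Primer 1 (GGCATGAAAACA) matches the top strand at positions 6–17 (3' end points downstream).
Primer 2 (GCCGAGGCTG) also matches the top strand directly, at positions 27–36 — its reverse complement CAGCCTCGGC is not present.
Both primers anneal to the bottom strand with 3' ends pointing the same way, so neither can prime synthesis back toward the other.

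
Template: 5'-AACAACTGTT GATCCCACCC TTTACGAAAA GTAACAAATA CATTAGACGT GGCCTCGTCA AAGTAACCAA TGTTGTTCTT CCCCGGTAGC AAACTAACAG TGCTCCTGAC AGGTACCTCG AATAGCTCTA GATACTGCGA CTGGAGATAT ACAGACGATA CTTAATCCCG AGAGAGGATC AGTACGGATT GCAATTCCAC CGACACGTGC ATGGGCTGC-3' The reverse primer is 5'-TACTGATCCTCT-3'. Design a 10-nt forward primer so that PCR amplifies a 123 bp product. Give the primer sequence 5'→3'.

The reverse primer's reverse complement AGAGGATCAGTA matches the template at positions 173–184, so the product ends at position 184.
A 123 bp product then starts at position 184 − 123 + 1 = 62.
The forward primer is identical to the top strand there: AGTAACCAAT.

5'-AGTAACCAAT-3'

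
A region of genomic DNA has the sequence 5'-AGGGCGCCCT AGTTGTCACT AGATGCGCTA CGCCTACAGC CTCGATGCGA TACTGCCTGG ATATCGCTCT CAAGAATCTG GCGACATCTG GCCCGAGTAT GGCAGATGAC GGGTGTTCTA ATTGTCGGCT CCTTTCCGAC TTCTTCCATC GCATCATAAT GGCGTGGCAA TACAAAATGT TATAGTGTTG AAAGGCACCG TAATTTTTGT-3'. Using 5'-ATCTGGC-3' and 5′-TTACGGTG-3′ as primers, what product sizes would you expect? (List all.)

128 bp, 118 bp

The forward primer ATCTGGC matches the top strand at positions 76–82, 86–92.
The reverse primer's reverse complement is CACCGTAA, matching at positions 196–203.
Each forward site pairs with the reverse site to give a product ending at position 203: sizes 128, 118 bp.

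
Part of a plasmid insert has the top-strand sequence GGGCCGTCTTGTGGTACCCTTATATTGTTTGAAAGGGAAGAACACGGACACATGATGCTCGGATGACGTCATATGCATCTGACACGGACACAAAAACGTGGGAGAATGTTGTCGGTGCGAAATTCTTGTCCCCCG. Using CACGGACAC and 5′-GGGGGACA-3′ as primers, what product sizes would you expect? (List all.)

The forward primer CACGGACAC matches the top strand at positions 43–51, 83–91.
The reverse primer's reverse complement is TGTCCCCC, matching at positions 127–134.
Each forward site pairs with the reverse site to give a product ending at position 134: sizes 92, 52 bp.

92 bp, 52 bp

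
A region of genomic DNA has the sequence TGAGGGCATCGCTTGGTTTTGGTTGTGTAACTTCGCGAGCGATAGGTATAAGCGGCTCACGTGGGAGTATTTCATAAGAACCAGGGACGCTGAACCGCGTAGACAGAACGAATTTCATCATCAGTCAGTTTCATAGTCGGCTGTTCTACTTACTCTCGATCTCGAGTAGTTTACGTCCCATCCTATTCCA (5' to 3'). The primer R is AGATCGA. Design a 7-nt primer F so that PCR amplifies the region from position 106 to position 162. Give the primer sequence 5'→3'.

5'-GAACGAA-3'

The reverse primer's reverse complement TCGATCT matches the template at positions 156–162; the product starts at position 106.
The forward primer is identical to the top strand over positions 106–112: GAACGAA.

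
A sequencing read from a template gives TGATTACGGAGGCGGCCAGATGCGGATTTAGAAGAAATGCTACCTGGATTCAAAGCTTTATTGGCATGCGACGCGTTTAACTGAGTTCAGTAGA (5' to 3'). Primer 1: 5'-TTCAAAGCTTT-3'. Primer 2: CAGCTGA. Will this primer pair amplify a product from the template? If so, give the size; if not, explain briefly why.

Primer 2 (CAGCTGA) does not match the top strand, and its reverse complement TCAGCTG does not match either.
With no annealing site for primer 2, no amplification occurs.

No product — primer 2 has no binding site in the template.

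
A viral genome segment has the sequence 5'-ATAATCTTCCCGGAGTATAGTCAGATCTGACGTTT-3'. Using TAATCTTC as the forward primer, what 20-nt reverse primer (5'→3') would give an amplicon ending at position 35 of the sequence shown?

The forward primer binds at positions 2–9; the product's 3' end on the top strand is position 35.
The reverse primer anneals to the top strand over positions 16–35, i.e. to TATAGTCAGATCTGACGTTT.
Its sequence written 5'→3' is the reverse complement: AAACGTCAGATCTGACTATA.

5'-AAACGTCAGATCTGACTATA-3'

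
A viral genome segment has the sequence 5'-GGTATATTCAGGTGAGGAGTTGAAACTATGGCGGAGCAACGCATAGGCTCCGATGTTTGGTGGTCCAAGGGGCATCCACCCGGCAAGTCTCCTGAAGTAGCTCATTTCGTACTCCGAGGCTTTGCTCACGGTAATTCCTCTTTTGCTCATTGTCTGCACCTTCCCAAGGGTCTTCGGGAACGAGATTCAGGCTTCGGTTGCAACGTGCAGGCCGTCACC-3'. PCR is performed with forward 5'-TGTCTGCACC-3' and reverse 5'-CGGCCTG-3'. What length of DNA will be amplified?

The forward primer matches the template at positions 151–160.
The reverse primer's reverse complement is CAGGCCG, which matches the template at positions 208–214.
The product runs from position 151 to position 214, so its length is 214 − 151 + 1 = 64 bp.

64 bp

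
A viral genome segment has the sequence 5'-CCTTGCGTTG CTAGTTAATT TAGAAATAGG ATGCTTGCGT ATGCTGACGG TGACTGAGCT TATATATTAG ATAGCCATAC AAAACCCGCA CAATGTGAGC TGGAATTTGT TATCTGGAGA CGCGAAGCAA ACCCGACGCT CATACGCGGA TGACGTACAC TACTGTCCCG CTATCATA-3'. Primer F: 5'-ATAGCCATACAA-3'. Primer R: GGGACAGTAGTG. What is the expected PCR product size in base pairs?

99 bp

The forward primer matches the template at positions 71–82.
Taking the reverse complement of GGGACAGTAGTG gives CACTACTGTCCC, found at positions 158–169 on the template; the primer anneals here to the top strand with its 3' end pointing upstream.
The product runs from position 71 to position 169, so its length is 169 − 71 + 1 = 99 bp.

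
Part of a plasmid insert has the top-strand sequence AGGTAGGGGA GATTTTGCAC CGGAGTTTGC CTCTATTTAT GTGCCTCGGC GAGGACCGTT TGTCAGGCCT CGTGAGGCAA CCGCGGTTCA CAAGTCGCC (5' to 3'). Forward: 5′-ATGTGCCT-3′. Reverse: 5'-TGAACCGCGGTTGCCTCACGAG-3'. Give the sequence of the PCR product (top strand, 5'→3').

Forward primer ATGTGCCT is found on the top strand at positions 39–46.
Reverse complement of the reverse primer: CTCGTGAGGCAACCGCGGTTCA. This occurs on the top strand at positions 69–90.
The product is the template from position 39 through 90 (52 bp).

5'-ATGTGCCTCGGCGAGGACCGTTTGTCAGGCCTCGTGAGGCAACCGCGGTTCA-3'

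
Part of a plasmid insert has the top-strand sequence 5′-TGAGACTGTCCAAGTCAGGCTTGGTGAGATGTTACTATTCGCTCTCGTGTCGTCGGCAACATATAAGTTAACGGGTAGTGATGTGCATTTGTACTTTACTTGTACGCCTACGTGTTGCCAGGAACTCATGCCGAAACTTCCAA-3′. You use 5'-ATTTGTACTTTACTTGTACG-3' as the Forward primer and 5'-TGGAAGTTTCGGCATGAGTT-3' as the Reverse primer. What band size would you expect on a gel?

Forward primer ATTTGTACTTTACTTGTACG is found on the top strand at positions 87–106.
The reverse primer's reverse complement is AACTCATGCCGAAACTTCCA, which matches the template at positions 123–142.
The product runs from position 87 to position 142, so its length is 142 − 87 + 1 = 56 bp.

56 bp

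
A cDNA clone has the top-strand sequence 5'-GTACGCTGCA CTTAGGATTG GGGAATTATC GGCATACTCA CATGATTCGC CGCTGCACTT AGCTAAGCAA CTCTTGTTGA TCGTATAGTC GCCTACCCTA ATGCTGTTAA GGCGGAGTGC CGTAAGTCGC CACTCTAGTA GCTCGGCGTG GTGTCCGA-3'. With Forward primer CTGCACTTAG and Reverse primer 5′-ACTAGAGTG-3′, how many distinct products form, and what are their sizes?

Two products: 134 bp, 87 bp

The forward primer CTGCACTTAG matches the top strand at positions 6–15, 53–62.
The reverse primer's reverse complement is CACTCTAGT, matching at positions 131–139.
Each forward site pairs with the reverse site to give a product ending at position 139: sizes 134, 87 bp.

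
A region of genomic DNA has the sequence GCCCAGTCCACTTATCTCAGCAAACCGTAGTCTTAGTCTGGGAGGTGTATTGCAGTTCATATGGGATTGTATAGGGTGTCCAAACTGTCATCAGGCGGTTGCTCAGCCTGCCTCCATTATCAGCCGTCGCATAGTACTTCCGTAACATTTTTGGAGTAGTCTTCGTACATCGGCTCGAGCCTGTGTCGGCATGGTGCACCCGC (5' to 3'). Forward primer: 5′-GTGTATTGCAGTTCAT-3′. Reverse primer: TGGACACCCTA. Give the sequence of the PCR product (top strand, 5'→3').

Scanning the template, GTGTATTGCAGTTCAT occurs at positions 45–60; this primer anneals to the bottom strand there with its 3' end pointing downstream.
Taking the reverse complement of TGGACACCCTA gives TAGGGTGTCCA, found at positions 72–82 on the template; the primer anneals here to the top strand with its 3' end pointing upstream.
The product is the template from position 45 through 82 (38 bp).

5'-GTGTATTGCAGTTCATATGGGATTGTATAGGGTGTCCA-3'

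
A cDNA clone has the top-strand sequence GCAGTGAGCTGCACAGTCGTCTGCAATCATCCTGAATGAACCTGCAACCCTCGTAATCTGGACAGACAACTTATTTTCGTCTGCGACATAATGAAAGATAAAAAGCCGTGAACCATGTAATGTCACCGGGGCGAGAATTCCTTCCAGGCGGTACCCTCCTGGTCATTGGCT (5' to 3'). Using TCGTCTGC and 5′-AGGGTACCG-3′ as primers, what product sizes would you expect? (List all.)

141 bp, 81 bp

The forward primer TCGTCTGC matches the top strand at positions 17–24, 77–84.
The reverse primer's reverse complement is CGGTACCCT, matching at positions 149–157.
Each forward site pairs with the reverse site to give a product ending at position 157: sizes 141, 81 bp.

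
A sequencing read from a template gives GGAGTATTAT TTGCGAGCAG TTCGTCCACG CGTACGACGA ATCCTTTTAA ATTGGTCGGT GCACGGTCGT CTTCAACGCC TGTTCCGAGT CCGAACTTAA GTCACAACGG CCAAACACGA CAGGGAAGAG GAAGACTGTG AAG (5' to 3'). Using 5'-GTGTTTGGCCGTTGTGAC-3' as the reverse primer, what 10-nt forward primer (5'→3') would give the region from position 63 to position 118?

The reverse primer's reverse complement GTCACAACGGCCAAACAC matches the template at positions 101–118; the product starts at position 63.
The forward primer is identical to the top strand over positions 63–72: ACGGTCGTCT.

5'-ACGGTCGTCT-3'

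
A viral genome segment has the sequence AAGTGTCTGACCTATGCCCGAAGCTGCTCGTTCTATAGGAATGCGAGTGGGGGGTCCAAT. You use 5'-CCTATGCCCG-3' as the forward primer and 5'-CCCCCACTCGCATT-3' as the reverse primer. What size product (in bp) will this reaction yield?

43 bp

The forward primer matches the template at positions 11–20.
Reverse complement of the reverse primer: AATGCGAGTGGGGG. This occurs on the top strand at positions 40–53.
Amplicon spans positions 11–53: 43 bp.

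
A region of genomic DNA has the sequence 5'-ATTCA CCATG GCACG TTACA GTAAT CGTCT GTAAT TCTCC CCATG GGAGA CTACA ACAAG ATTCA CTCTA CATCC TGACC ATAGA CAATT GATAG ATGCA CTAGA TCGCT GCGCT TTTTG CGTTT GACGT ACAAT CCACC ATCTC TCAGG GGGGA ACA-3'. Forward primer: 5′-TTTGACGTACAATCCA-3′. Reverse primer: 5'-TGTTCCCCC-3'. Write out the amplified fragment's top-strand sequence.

5'-TTTGACGTACAATCCACCATCTCTCAGGGGGGAACA-3'

Forward primer TTTGACGTACAATCCA is found on the top strand at positions 123–138.
Taking the reverse complement of TGTTCCCCC gives GGGGGAACA, found at positions 150–158 on the template; the primer anneals here to the top strand with its 3' end pointing upstream.
The product is the template from position 123 through 158 (36 bp).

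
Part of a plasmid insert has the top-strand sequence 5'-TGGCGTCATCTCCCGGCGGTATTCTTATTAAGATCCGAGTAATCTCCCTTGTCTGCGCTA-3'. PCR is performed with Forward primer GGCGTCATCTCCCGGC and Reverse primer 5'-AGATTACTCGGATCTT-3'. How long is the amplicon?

44 bp

The forward primer matches the template at positions 2–17.
Taking the reverse complement of AGATTACTCGGATCTT gives AAGATCCGAGTAATCT, found at positions 30–45 on the template; the primer anneals here to the top strand with its 3' end pointing upstream.
The product runs from position 2 to position 45, so its length is 45 − 2 + 1 = 44 bp.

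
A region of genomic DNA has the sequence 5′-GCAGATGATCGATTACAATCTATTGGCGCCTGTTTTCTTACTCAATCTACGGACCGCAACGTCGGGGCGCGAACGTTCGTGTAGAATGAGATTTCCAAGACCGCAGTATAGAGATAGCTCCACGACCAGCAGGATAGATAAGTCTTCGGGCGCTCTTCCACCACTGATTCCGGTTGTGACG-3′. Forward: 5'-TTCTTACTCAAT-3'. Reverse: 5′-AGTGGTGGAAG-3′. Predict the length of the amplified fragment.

131 bp

Scanning the template, TTCTTACTCAAT occurs at positions 35–46; this primer anneals to the bottom strand there with its 3' end pointing downstream.
Reverse complement of the reverse primer: CTTCCACCACT. This occurs on the top strand at positions 155–165.
Product length = (reverse-primer end) − (forward-primer start) + 1 = 165 − 35 + 1 = 131 bp.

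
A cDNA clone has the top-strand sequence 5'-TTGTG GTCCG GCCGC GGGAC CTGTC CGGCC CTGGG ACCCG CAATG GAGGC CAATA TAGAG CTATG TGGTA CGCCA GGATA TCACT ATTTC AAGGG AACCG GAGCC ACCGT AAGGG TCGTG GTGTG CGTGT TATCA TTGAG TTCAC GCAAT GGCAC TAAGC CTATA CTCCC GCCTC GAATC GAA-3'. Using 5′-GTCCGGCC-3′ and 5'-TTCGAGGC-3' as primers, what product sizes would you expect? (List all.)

173 bp, 156 bp

The forward primer GTCCGGCC matches the top strand at positions 6–13, 23–30.
The reverse primer's reverse complement is GCCTCGAA, matching at positions 171–178.
Each forward site pairs with the reverse site to give a product ending at position 178: sizes 173, 156 bp.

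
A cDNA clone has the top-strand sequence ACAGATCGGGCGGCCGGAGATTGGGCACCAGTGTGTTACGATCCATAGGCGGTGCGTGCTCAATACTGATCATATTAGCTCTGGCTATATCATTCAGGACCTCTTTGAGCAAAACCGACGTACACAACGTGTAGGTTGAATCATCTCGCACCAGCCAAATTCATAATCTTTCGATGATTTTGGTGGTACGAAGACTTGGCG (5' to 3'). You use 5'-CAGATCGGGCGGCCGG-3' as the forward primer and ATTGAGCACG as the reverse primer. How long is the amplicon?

The forward primer matches the template at positions 2–17.
Taking the reverse complement of ATTGAGCACG gives CGTGCTCAAT, found at positions 55–64 on the template; the primer anneals here to the top strand with its 3' end pointing upstream.
Product length = (reverse-primer end) − (forward-primer start) + 1 = 64 − 2 + 1 = 63 bp.

63 bp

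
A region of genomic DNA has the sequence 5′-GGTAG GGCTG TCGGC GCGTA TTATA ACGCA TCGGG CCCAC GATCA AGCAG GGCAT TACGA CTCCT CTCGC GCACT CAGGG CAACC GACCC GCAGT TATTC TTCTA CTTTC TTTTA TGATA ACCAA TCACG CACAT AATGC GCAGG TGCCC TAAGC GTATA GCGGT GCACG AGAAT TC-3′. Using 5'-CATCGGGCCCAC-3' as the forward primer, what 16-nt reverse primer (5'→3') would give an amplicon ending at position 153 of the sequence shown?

The forward primer binds at positions 29–40; the product's 3' end on the top strand is position 153.
The reverse primer anneals to the top strand over positions 138–153, i.e. to TGCGCAGGTGCCCTAA.
Its sequence written 5'→3' is the reverse complement: TTAGGGCACCTGCGCA.

5'-TTAGGGCACCTGCGCA-3'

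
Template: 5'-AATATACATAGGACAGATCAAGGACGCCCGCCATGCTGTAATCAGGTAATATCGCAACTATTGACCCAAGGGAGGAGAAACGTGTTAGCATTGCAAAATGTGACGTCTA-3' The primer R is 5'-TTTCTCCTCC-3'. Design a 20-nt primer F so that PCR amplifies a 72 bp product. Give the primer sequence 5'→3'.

5'-TAGGACAGATCAAGGACGCC-3'

The reverse primer's reverse complement GGAGGAGAAA matches the template at positions 71–80, so the product ends at position 80.
A 72 bp product then starts at position 80 − 72 + 1 = 9.
The forward primer is identical to the top strand there: TAGGACAGATCAAGGACGCC.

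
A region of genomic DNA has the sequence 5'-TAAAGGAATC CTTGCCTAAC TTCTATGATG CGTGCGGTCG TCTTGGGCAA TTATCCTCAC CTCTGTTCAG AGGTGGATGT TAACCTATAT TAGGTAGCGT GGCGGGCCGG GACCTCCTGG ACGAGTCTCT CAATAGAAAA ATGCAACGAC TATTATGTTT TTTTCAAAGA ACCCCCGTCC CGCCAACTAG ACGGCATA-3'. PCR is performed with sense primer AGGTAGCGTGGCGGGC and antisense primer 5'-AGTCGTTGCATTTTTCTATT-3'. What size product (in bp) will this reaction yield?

60 bp

The forward primer matches the template at positions 92–107.
The reverse primer's reverse complement is AATAGAAAAATGCAACGACT, which matches the template at positions 132–151.
The product runs from position 92 to position 151, so its length is 151 − 92 + 1 = 60 bp.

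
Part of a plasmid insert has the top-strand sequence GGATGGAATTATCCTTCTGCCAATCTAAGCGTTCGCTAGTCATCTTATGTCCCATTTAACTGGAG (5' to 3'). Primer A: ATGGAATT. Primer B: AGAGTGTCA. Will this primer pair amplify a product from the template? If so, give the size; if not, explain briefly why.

No product — primer B has no binding site in the template.

Primer B (AGAGTGTCA) does not match the top strand, and its reverse complement TGACACTCT does not match either.
With no annealing site for primer B, no amplification occurs.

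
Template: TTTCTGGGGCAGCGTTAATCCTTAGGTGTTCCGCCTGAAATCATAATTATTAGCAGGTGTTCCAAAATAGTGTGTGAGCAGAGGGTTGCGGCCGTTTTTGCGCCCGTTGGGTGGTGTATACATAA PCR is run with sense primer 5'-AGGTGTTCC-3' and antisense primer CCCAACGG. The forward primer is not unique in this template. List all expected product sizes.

88 bp, 57 bp

The forward primer AGGTGTTCC matches the top strand at positions 24–32, 55–63.
The reverse primer's reverse complement is CCGTTGGG, matching at positions 104–111.
Each forward site pairs with the reverse site to give a product ending at position 111: sizes 88, 57 bp.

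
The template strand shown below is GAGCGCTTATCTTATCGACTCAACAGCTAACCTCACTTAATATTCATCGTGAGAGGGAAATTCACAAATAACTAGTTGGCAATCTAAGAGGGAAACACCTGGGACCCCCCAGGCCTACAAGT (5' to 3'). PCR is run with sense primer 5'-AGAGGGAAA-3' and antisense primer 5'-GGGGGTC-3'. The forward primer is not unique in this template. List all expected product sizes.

58 bp, 23 bp

The forward primer AGAGGGAAA matches the top strand at positions 52–60, 87–95.
The reverse primer's reverse complement is GACCCCC, matching at positions 103–109.
Each forward site pairs with the reverse site to give a product ending at position 109: sizes 58, 23 bp.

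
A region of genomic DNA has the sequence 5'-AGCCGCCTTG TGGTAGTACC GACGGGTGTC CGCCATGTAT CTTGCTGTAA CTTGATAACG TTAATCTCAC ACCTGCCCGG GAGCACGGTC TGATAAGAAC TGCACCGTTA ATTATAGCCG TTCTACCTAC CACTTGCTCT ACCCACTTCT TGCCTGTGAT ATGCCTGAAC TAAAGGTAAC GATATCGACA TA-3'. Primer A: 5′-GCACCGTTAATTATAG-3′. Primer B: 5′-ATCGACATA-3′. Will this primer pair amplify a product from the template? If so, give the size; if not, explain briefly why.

Primer A (GCACCGTTAATTATAG) matches the top strand at positions 102–117 (3' end points downstream).
Primer B (ATCGACATA) also matches the top strand directly, at positions 184–192 — its reverse complement TATGTCGAT is not present.
Both primers anneal to the bottom strand with 3' ends pointing the same way, so neither can prime synthesis back toward the other.

No product — both primers anneal to the same strand and extend in the same direction.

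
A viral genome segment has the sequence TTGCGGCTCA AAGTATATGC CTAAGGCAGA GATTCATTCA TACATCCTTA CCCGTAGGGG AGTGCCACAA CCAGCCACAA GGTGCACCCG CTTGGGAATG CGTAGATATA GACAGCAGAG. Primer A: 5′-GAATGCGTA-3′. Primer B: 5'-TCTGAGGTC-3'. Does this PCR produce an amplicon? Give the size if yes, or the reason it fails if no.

Primer B (TCTGAGGTC) does not match the top strand, and its reverse complement GACCTCAGA does not match either.
With no annealing site for primer B, no amplification occurs.

No product — primer B has no binding site in the template.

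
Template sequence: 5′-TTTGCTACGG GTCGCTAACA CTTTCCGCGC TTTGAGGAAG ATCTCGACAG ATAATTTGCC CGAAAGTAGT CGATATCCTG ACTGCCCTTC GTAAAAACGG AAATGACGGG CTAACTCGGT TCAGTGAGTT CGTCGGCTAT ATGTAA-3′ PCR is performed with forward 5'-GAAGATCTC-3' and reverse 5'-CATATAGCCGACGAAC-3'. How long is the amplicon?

Forward primer GAAGATCTC is found on the top strand at positions 37–45.
Taking the reverse complement of CATATAGCCGACGAAC gives GTTCGTCGGCTATATG, found at positions 128–143 on the template; the primer anneals here to the top strand with its 3' end pointing upstream.
Product length = (reverse-primer end) − (forward-primer start) + 1 = 143 − 37 + 1 = 107 bp.

107 bp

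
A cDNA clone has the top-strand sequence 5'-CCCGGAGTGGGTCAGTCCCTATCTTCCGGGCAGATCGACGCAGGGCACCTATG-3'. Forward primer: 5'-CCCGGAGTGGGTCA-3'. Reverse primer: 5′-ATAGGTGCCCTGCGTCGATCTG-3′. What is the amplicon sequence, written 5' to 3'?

Scanning the template, CCCGGAGTGGGTCA occurs at positions 1–14; this primer anneals to the bottom strand there with its 3' end pointing downstream.
Taking the reverse complement of ATAGGTGCCCTGCGTCGATCTG gives CAGATCGACGCAGGGCACCTAT, found at positions 31–52 on the template; the primer anneals here to the top strand with its 3' end pointing upstream.
The product is the template from position 1 through 52 (52 bp).

5'-CCCGGAGTGGGTCAGTCCCTATCTTCCGGGCAGATCGACGCAGGGCACCTAT-3'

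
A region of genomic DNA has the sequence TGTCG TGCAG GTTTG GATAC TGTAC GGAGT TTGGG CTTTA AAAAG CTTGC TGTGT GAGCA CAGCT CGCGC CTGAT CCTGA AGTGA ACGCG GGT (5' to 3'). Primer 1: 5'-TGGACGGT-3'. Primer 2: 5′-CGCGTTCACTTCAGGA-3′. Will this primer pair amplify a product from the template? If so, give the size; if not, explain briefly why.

Primer 1 (TGGACGGT) does not match the top strand, and its reverse complement ACCGTCCA does not match either.
With no annealing site for primer 1, no amplification occurs.

No product — primer 1 has no binding site in the template.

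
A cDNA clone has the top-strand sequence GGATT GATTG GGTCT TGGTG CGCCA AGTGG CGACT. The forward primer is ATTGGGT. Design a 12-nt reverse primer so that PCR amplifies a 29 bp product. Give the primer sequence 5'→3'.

The forward primer binds at positions 7–13, so a 29 bp product ends at position 7 + 29 − 1 = 35.
The reverse primer anneals to the top strand over positions 24–35, i.e. to CAAGTGGCGACT.
Its sequence written 5'→3' is the reverse complement: AGTCGCCACTTG.

5'-AGTCGCCACTTG-3'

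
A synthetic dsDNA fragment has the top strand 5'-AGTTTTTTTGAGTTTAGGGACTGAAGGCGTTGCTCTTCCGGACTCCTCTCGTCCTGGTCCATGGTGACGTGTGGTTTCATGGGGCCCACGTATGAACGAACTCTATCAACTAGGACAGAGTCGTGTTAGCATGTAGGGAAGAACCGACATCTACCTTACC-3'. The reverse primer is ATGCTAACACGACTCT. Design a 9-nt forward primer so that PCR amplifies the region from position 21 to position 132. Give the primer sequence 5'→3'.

The reverse primer's reverse complement AGAGTCGTGTTAGCAT matches the template at positions 117–132; the product starts at position 21.
The forward primer is identical to the top strand over positions 21–29: CTGAAGGCG.

5'-CTGAAGGCG-3'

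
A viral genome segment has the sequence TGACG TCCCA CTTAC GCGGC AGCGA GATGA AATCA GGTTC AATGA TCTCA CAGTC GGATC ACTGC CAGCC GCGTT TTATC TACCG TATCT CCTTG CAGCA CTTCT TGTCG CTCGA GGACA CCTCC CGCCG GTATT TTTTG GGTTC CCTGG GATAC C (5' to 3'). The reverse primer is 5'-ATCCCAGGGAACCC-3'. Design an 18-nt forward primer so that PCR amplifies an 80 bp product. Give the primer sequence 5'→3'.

The reverse primer's reverse complement GGGTTCCCTGGGAT matches the template at positions 140–153, so the product ends at position 153.
An 80 bp product then starts at position 153 − 80 + 1 = 74.
The forward primer is identical to the top strand there: TTTTATCTACCGTATCTC.

5'-TTTTATCTACCGTATCTC-3'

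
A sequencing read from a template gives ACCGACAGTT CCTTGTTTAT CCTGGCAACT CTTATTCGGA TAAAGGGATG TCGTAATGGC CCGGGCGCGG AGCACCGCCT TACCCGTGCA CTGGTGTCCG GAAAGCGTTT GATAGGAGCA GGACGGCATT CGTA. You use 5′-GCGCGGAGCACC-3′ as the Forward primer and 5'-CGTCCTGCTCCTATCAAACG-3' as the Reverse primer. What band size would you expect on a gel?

61 bp

Scanning the template, GCGCGGAGCACC occurs at positions 65–76; this primer anneals to the bottom strand there with its 3' end pointing downstream.
Taking the reverse complement of CGTCCTGCTCCTATCAAACG gives CGTTTGATAGGAGCAGGACG, found at positions 106–125 on the template; the primer anneals here to the top strand with its 3' end pointing upstream.
Product length = (reverse-primer end) − (forward-primer start) + 1 = 125 − 65 + 1 = 61 bp.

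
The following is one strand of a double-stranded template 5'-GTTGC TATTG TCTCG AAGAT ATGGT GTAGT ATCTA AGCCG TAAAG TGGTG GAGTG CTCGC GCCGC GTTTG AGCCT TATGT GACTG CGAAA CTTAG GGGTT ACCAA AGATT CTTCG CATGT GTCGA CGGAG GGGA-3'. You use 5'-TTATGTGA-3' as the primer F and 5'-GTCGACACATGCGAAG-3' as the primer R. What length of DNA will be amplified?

52 bp

Forward primer TTATGTGA is found on the top strand at positions 75–82.
Taking the reverse complement of GTCGACACATGCGAAG gives CTTCGCATGTGTCGAC, found at positions 111–126 on the template; the primer anneals here to the top strand with its 3' end pointing upstream.
Product length = (reverse-primer end) − (forward-primer start) + 1 = 126 − 75 + 1 = 52 bp.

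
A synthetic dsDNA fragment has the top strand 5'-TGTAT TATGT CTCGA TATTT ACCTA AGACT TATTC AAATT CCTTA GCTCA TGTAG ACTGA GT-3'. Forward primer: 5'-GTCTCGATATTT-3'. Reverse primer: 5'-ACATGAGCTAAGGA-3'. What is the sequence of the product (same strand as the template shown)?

5'-GTCTCGATATTTACCTAAGACTTATTCAAATTCCTTAGCTCATGT-3'

Forward primer GTCTCGATATTT is found on the top strand at positions 9–20.
The reverse primer's reverse complement is TCCTTAGCTCATGT, which matches the template at positions 40–53.
The product is the template from position 9 through 53 (45 bp).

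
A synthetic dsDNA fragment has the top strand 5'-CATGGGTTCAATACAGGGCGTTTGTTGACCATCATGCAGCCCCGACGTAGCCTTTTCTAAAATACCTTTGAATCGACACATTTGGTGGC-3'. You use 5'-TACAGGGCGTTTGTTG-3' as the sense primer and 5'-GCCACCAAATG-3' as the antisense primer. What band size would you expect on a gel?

Scanning the template, TACAGGGCGTTTGTTG occurs at positions 12–27; this primer anneals to the bottom strand there with its 3' end pointing downstream.
Reverse complement of the reverse primer: CATTTGGTGGC. This occurs on the top strand at positions 79–89.
Amplicon spans positions 12–89: 78 bp.

78 bp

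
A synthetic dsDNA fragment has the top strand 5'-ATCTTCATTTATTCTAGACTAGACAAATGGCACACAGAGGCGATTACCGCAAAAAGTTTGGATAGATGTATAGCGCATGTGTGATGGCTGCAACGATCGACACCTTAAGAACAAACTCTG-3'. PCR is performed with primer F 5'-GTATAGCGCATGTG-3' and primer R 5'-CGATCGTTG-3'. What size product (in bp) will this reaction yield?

32 bp

Forward primer GTATAGCGCATGTG is found on the top strand at positions 68–81.
Taking the reverse complement of CGATCGTTG gives CAACGATCG, found at positions 91–99 on the template; the primer anneals here to the top strand with its 3' end pointing upstream.
Amplicon spans positions 68–99: 32 bp.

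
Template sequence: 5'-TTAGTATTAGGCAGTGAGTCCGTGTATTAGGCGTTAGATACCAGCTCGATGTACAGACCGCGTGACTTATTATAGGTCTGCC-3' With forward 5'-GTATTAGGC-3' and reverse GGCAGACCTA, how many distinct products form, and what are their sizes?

Two products: 79 bp, 59 bp

The forward primer GTATTAGGC matches the top strand at positions 4–12, 24–32.
The reverse primer's reverse complement is TAGGTCTGCC, matching at positions 73–82.
Each forward site pairs with the reverse site to give a product ending at position 82: sizes 79, 59 bp.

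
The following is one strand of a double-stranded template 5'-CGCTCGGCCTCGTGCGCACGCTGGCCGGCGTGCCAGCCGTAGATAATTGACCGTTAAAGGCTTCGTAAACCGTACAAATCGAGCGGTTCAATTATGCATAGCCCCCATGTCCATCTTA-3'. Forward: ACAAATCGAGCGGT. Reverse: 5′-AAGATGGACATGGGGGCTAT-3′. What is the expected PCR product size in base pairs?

44 bp

The forward primer matches the template at positions 74–87.
The reverse primer's reverse complement is ATAGCCCCCATGTCCATCTT, which matches the template at positions 98–117.
Product length = (reverse-primer end) − (forward-primer start) + 1 = 117 − 74 + 1 = 44 bp.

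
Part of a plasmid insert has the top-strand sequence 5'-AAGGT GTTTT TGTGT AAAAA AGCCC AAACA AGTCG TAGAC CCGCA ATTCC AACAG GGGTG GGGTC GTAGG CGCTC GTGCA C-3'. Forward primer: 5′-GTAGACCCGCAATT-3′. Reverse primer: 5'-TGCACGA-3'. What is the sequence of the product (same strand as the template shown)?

Forward primer GTAGACCCGCAATT is found on the top strand at positions 35–48.
The reverse primer's reverse complement is TCGTGCA, which matches the template at positions 74–80.
The product is the template from position 35 through 80 (46 bp).

5'-GTAGACCCGCAATTCCAACAGGGGTGGGGTCGTAGGCGCTCGTGCA-3'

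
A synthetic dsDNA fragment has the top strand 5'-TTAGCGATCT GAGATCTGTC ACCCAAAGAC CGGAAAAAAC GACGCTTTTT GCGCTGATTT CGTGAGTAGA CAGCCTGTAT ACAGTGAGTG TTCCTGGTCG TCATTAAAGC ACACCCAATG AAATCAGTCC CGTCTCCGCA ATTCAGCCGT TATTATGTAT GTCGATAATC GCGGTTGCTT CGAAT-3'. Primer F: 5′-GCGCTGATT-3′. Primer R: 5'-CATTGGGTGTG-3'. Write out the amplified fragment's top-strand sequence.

5'-GCGCTGATTTCGTGAGTAGACAGCCTGTATACAGTGAGTGTTCCTGGTCGTCATTAAAGCACACCCAATG-3'

Scanning the template, GCGCTGATT occurs at positions 51–59; this primer anneals to the bottom strand there with its 3' end pointing downstream.
Reverse complement of the reverse primer: CACACCCAATG. This occurs on the top strand at positions 110–120.
The product is the template from position 51 through 120 (70 bp).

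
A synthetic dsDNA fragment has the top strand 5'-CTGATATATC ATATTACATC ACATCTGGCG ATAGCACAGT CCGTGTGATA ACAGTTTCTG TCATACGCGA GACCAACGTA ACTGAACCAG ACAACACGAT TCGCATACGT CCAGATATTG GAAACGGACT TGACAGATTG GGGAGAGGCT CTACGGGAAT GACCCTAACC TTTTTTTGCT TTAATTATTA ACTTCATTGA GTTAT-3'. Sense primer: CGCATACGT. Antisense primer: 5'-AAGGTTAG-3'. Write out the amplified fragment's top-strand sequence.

5'-CGCATACGTCCAGATATTGGAAACGGACTTGACAGATTGGGGAGAGGCTCTACGGGAATGACCCTAACCTT-3'

Scanning the template, CGCATACGT occurs at positions 102–110; this primer anneals to the bottom strand there with its 3' end pointing downstream.
Taking the reverse complement of AAGGTTAG gives CTAACCTT, found at positions 165–172 on the template; the primer anneals here to the top strand with its 3' end pointing upstream.
The product is the template from position 102 through 172 (71 bp).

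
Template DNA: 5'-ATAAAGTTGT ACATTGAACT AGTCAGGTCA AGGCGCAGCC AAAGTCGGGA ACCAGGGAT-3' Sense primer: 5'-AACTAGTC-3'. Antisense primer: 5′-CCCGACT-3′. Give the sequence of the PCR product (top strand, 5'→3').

5'-AACTAGTCAGGTCAAGGCGCAGCCAAAGTCGGG-3'

Scanning the template, AACTAGTC occurs at positions 17–24; this primer anneals to the bottom strand there with its 3' end pointing downstream.
The reverse primer's reverse complement is AGTCGGG, which matches the template at positions 43–49.
The product is the template from position 17 through 49 (33 bp).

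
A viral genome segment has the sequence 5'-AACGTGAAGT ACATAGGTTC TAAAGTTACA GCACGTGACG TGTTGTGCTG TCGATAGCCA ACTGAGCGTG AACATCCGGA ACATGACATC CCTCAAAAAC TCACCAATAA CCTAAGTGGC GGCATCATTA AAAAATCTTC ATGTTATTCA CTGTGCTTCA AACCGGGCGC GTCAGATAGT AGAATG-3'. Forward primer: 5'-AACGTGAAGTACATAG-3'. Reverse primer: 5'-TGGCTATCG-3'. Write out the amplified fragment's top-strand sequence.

Forward primer AACGTGAAGTACATAG is found on the top strand at positions 1–16.
The reverse primer's reverse complement is CGATAGCCA, which matches the template at positions 52–60.
The product is the template from position 1 through 60 (60 bp).

5'-AACGTGAAGTACATAGGTTCTAAAGTTACAGCACGTGACGTGTTGTGCTGTCGATAGCCA-3'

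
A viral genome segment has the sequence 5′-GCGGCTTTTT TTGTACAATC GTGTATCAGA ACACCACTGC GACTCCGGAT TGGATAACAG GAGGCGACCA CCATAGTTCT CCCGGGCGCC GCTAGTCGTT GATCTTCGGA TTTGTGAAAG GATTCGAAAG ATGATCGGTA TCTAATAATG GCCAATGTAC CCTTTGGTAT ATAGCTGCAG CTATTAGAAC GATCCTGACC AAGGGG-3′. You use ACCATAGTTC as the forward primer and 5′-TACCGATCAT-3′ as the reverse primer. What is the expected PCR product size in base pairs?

Forward primer ACCATAGTTC is found on the top strand at positions 70–79.
Reverse complement of the reverse primer: ATGATCGGTA. This occurs on the top strand at positions 131–140.
Product length = (reverse-primer end) − (forward-primer start) + 1 = 140 − 70 + 1 = 71 bp.

71 bp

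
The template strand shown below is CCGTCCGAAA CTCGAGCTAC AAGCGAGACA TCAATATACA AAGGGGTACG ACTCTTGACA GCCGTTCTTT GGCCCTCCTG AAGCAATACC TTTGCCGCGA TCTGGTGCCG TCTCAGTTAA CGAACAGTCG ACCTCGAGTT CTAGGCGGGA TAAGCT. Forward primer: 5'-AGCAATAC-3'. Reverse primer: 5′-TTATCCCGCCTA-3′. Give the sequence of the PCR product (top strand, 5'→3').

Forward primer AGCAATAC is found on the top strand at positions 82–89.
Reverse complement of the reverse primer: TAGGCGGGATAA. This occurs on the top strand at positions 142–153.
The product is the template from position 82 through 153 (72 bp).

5'-AGCAATACCTTTGCCGCGATCTGGTGCCGTCTCAGTTAACGAACAGTCGACCTCGAGTTCTAGGCGGGATAA-3'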